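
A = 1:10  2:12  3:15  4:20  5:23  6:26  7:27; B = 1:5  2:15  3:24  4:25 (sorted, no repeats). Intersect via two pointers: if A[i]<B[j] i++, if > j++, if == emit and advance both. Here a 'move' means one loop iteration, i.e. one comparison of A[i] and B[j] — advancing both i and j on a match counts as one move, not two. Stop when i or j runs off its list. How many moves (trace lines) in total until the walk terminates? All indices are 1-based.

8 moves

[i=1,j=1] 10>5 → j++
[i=1,j=2] 10<15 → i++
[i=2,j=2] 12<15 → i++
[i=3,j=2] 15==15 emit → i++,j++
[i=4,j=3] 20<24 → i++
[i=5,j=3] 23<24 → i++
[i=6,j=3] 26>24 → j++
[i=6,j=4] 26>25 → j++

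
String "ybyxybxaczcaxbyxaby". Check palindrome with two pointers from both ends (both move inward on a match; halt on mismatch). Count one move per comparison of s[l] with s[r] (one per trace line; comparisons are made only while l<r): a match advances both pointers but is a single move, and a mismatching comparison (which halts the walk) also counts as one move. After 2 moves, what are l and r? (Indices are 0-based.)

l=0 r=18: 'y'=='y', l++,r--
l=1 r=17: 'b'=='b', l++,r--

l=2, r=16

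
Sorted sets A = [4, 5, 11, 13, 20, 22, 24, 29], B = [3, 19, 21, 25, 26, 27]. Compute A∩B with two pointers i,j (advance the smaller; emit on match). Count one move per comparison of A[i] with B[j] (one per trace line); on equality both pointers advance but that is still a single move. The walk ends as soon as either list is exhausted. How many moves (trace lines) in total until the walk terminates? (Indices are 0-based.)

13 moves

i=0 j=0: 4>3, j++
i=0 j=1: 4<19, i++
i=1 j=1: 5<19, i++
i=2 j=1: 11<19, i++
i=3 j=1: 13<19, i++
i=4 j=1: 20>19, j++
i=4 j=2: 20<21, i++
i=5 j=2: 22>21, j++
i=5 j=3: 22<25, i++
i=6 j=3: 24<25, i++
i=7 j=3: 29>25, j++
i=7 j=4: 29>26, j++
i=7 j=5: 29>27, j++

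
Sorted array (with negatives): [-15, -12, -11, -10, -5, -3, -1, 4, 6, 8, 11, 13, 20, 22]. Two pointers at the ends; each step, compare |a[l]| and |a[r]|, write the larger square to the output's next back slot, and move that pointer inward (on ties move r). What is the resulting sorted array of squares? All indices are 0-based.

[1, 9, 16, 25, 36, 64, 100, 121, 121, 144, 169, 225, 400, 484]

[0,13] |-15|<=|22| out[13]=484 → r--
[0,12] |-15|<=|20| out[12]=400 → r--
[0,11] |-15|>|13| out[11]=225 → l++
[1,11] |-12|<=|13| out[10]=169 → r--
[1,10] |-12|>|11| out[9]=144 → l++
[2,10] |-11|<=|11| out[8]=121 → r--
[2,9] |-11|>|8| out[7]=121 → l++
[3,9] |-10|>|8| out[6]=100 → l++
[4,9] |-5|<=|8| out[5]=64 → r--
[4,8] |-5|<=|6| out[4]=36 → r--
[4,7] |-5|>|4| out[3]=25 → l++
[5,7] |-3|<=|4| out[2]=16 → r--
[5,6] |-3|>|-1| out[1]=9 → l++
[6,6] |-1|<=|-1| out[0]=1 → r--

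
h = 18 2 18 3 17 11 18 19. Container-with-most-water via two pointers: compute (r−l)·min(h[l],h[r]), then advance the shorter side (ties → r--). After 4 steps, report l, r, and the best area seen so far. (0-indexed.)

l=4, r=7, best area=126

[0,7] min(18,19)*7=126 best=126 * → l++
[1,7] min(2,19)*6=12 best=126 → l++
[2,7] min(18,19)*5=90 best=126 → l++
[3,7] min(3,19)*4=12 best=126 → l++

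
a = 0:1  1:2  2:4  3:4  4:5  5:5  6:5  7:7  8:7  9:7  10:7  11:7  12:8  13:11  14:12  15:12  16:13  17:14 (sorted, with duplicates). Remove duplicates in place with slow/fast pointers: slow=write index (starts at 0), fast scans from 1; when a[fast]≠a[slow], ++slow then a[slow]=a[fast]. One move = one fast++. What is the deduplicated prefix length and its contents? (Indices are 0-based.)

(s=0,f=1) a[fast]=2≠a[slow]=1 write a[1]=2 → slow++,fast++
(s=1,f=2) a[fast]=4≠a[slow]=2 write a[2]=4 → slow++,fast++
(s=2,f=3) a[fast]=4=a[slow] dup → fast++
(s=2,f=4) a[fast]=5≠a[slow]=4 write a[3]=5 → slow++,fast++
(s=3,f=5) a[fast]=5=a[slow] dup → fast++
(s=3,f=6) a[fast]=5=a[slow] dup → fast++
(s=3,f=7) a[fast]=7≠a[slow]=5 write a[4]=7 → slow++,fast++
(s=4,f=8) a[fast]=7=a[slow] dup → fast++
(s=4,f=9) a[fast]=7=a[slow] dup → fast++
(s=4,f=10) a[fast]=7=a[slow] dup → fast++
(s=4,f=11) a[fast]=7=a[slow] dup → fast++
(s=4,f=12) a[fast]=8≠a[slow]=7 write a[5]=8 → slow++,fast++
(s=5,f=13) a[fast]=11≠a[slow]=8 write a[6]=11 → slow++,fast++
(s=6,f=14) a[fast]=12≠a[slow]=11 write a[7]=12 → slow++,fast++
(s=7,f=15) a[fast]=12=a[slow] dup → fast++
(s=7,f=16) a[fast]=13≠a[slow]=12 write a[8]=13 → slow++,fast++
(s=8,f=17) a[fast]=14≠a[slow]=13 write a[9]=14 → slow++,fast++

length 10; prefix = [1, 2, 4, 5, 7, 8, 11, 12, 13, 14]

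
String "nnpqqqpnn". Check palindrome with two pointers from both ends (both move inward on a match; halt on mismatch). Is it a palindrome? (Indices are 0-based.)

[0,8] 'n'=='n' → l++,r--
[1,7] 'n'=='n' → l++,r--
[2,6] 'p'=='p' → l++,r--
[3,5] 'q'=='q' → l++,r--

palindrome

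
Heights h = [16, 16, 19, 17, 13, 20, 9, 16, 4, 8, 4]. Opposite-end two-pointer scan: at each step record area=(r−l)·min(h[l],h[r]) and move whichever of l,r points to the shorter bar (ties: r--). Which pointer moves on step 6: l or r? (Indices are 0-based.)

l

[0,10] min(16,4)*10=40 best=40 * → r--
[0,9] min(16,8)*9=72 best=72 * → r--
[0,8] min(16,4)*8=32 best=72 → r--
[0,7] min(16,16)*7=112 best=112 * → r--
[0,6] min(16,9)*6=54 best=112 → r--
[0,5] min(16,20)*5=80 best=112 → l++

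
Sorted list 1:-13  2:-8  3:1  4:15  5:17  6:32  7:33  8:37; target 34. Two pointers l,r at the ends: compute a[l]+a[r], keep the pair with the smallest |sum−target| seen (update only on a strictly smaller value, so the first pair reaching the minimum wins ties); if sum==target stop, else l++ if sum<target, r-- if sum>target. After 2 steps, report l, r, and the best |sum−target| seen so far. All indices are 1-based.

l=1 r=8: -13+37=24 d=10 *, l++
l=2 r=8: -8+37=29 d=5 *, l++

l=3, r=8, best |Δ|=5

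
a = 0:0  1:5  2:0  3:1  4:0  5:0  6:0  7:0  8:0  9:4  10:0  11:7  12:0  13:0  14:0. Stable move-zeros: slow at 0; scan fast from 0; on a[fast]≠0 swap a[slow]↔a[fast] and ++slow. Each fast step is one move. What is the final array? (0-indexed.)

(s=0,f=0) a[fast]=0 → fast++
(s=0,f=1) a[fast]=5≠0 swap→a[0]=5 → slow++,fast++
(s=1,f=2) a[fast]=0 → fast++
(s=1,f=3) a[fast]=1≠0 swap→a[1]=1 → slow++,fast++
(s=2,f=4) a[fast]=0 → fast++
(s=2,f=5) a[fast]=0 → fast++
(s=2,f=6) a[fast]=0 → fast++
(s=2,f=7) a[fast]=0 → fast++
(s=2,f=8) a[fast]=0 → fast++
(s=2,f=9) a[fast]=4≠0 swap→a[2]=4 → slow++,fast++
(s=3,f=10) a[fast]=0 → fast++
(s=3,f=11) a[fast]=7≠0 swap→a[3]=7 → slow++,fast++
(s=4,f=12) a[fast]=0 → fast++
(s=4,f=13) a[fast]=0 → fast++
(s=4,f=14) a[fast]=0 → fast++

[5, 1, 4, 7, 0, 0, 0, 0, 0, 0, 0, 0, 0, 0, 0]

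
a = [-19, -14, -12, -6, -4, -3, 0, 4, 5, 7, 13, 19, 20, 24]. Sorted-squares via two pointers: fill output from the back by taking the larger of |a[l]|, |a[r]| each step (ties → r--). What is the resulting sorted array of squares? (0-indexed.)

[0, 9, 16, 16, 25, 36, 49, 144, 169, 196, 361, 361, 400, 576]

[0,13] |-19|<=|24| out[13]=576 → r--
[0,12] |-19|<=|20| out[12]=400 → r--
[0,11] |-19|<=|19| out[11]=361 → r--
[0,10] |-19|>|13| out[10]=361 → l++
[1,10] |-14|>|13| out[9]=196 → l++
[2,10] |-12|<=|13| out[8]=169 → r--
[2,9] |-12|>|7| out[7]=144 → l++
[3,9] |-6|<=|7| out[6]=49 → r--
[3,8] |-6|>|5| out[5]=36 → l++
[4,8] |-4|<=|5| out[4]=25 → r--
[4,7] |-4|<=|4| out[3]=16 → r--
[4,6] |-4|>|0| out[2]=16 → l++
[5,6] |-3|>|0| out[1]=9 → l++
[6,6] |0|<=|0| out[0]=0 → r--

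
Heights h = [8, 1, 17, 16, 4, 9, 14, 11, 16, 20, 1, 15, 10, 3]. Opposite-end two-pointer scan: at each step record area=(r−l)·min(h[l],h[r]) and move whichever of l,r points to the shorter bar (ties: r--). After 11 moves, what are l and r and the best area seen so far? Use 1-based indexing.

l=8, r=10, best area=135

l=1 r=14: min(8,3)*13=39 best=39 *, r--
l=1 r=13: min(8,10)*12=96 best=96 *, l++
l=2 r=13: min(1,10)*11=11 best=96, l++
l=3 r=13: min(17,10)*10=100 best=100 *, r--
l=3 r=12: min(17,15)*9=135 best=135 *, r--
l=3 r=11: min(17,1)*8=8 best=135, r--
l=3 r=10: min(17,20)*7=119 best=135, l++
l=4 r=10: min(16,20)*6=96 best=135, l++
l=5 r=10: min(4,20)*5=20 best=135, l++
l=6 r=10: min(9,20)*4=36 best=135, l++
l=7 r=10: min(14,20)*3=42 best=135, l++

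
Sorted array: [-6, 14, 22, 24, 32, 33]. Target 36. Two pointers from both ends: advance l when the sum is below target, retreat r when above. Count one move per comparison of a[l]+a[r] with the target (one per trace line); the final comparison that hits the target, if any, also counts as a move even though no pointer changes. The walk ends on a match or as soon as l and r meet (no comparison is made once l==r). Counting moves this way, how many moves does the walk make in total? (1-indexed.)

5 moves

l=1 r=6: -6+33=27 <36, l++
l=2 r=6: 14+33=47 >36, r--
l=2 r=5: 14+32=46 >36, r--
l=2 r=4: 14+24=38 >36, r--
l=2 r=3: 14+22=36, found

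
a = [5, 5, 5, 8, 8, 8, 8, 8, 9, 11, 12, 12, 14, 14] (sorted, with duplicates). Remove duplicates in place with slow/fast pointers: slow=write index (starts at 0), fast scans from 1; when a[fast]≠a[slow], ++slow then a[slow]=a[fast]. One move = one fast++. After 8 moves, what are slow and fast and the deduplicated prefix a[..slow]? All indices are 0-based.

slow=2, fast=9, prefix=[5, 8, 9]

slow=0 fast=1: a[fast]=5=a[slow] dup, fast++
slow=0 fast=2: a[fast]=5=a[slow] dup, fast++
slow=0 fast=3: a[fast]=8≠a[slow]=5 write a[1]=8, slow++,fast++
slow=1 fast=4: a[fast]=8=a[slow] dup, fast++
slow=1 fast=5: a[fast]=8=a[slow] dup, fast++
slow=1 fast=6: a[fast]=8=a[slow] dup, fast++
slow=1 fast=7: a[fast]=8=a[slow] dup, fast++
slow=1 fast=8: a[fast]=9≠a[slow]=8 write a[2]=9, slow++,fast++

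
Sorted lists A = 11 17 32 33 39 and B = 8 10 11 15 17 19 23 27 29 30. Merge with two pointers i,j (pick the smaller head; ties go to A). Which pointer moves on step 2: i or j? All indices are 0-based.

j

[i=0,j=0] A[i]=11>B[j]=8 take 8 → j++
[i=0,j=1] A[i]=11>B[j]=10 take 10 → j++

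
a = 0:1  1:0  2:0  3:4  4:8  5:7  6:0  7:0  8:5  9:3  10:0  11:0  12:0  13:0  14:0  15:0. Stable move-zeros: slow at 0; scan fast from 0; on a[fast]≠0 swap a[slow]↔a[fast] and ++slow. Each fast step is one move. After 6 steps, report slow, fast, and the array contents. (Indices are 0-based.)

(s=0,f=0) a[fast]=1≠0 swap→a[0]=1 → slow++,fast++
(s=1,f=1) a[fast]=0 → fast++
(s=1,f=2) a[fast]=0 → fast++
(s=1,f=3) a[fast]=4≠0 swap→a[1]=4 → slow++,fast++
(s=2,f=4) a[fast]=8≠0 swap→a[2]=8 → slow++,fast++
(s=3,f=5) a[fast]=7≠0 swap→a[3]=7 → slow++,fast++

slow=4, fast=6, a=[1, 4, 8, 7, 0, 0, 0, 0, 5, 3, 0, 0, 0, 0, 0, 0]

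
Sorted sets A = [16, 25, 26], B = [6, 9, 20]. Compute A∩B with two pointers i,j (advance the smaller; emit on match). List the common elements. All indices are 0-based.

[i=0,j=0] 16>6 → j++
[i=0,j=1] 16>9 → j++
[i=0,j=2] 16<20 → i++
[i=1,j=2] 25>20 → j++

intersection = []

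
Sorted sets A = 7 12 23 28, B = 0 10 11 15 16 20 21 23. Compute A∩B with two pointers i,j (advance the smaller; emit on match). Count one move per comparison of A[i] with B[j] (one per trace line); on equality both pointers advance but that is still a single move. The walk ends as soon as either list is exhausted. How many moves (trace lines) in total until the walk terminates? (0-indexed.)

[i=0,j=0] 7>0 → j++
[i=0,j=1] 7<10 → i++
[i=1,j=1] 12>10 → j++
[i=1,j=2] 12>11 → j++
[i=1,j=3] 12<15 → i++
[i=2,j=3] 23>15 → j++
[i=2,j=4] 23>16 → j++
[i=2,j=5] 23>20 → j++
[i=2,j=6] 23>21 → j++
[i=2,j=7] 23==23 emit → i++,j++

10 moves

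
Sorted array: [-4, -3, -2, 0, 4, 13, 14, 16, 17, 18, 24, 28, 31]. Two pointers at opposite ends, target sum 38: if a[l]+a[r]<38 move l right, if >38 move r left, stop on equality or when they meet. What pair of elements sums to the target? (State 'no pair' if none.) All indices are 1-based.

(14, 24)

l=1 r=13: -4+31=27 <38, l++
l=2 r=13: -3+31=28 <38, l++
l=3 r=13: -2+31=29 <38, l++
l=4 r=13: 0+31=31 <38, l++
l=5 r=13: 4+31=35 <38, l++
l=6 r=13: 13+31=44 >38, r--
l=6 r=12: 13+28=41 >38, r--
l=6 r=11: 13+24=37 <38, l++
l=7 r=11: 14+24=38, found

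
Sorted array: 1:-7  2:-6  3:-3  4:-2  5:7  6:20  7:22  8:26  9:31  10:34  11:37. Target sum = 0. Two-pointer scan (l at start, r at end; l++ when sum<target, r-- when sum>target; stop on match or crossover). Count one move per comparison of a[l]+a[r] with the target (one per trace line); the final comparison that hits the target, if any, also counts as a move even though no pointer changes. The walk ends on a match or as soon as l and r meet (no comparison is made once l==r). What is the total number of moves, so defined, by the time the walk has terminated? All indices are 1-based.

[1,11] -7+37=30 >0 → r--
[1,10] -7+34=27 >0 → r--
[1,9] -7+31=24 >0 → r--
[1,8] -7+26=19 >0 → r--
[1,7] -7+22=15 >0 → r--
[1,6] -7+20=13 >0 → r--
[1,5] -7+7=0 → found

7 moves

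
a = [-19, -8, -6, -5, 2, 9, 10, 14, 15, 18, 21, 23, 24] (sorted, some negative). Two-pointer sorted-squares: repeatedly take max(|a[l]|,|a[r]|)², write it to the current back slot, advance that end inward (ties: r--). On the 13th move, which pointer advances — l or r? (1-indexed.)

l=1 r=13: |-19|<=|24| out[13]=576, r--
l=1 r=12: |-19|<=|23| out[12]=529, r--
l=1 r=11: |-19|<=|21| out[11]=441, r--
l=1 r=10: |-19|>|18| out[10]=361, l++
l=2 r=10: |-8|<=|18| out[9]=324, r--
l=2 r=9: |-8|<=|15| out[8]=225, r--
l=2 r=8: |-8|<=|14| out[7]=196, r--
l=2 r=7: |-8|<=|10| out[6]=100, r--
l=2 r=6: |-8|<=|9| out[5]=81, r--
l=2 r=5: |-8|>|2| out[4]=64, l++
l=3 r=5: |-6|>|2| out[3]=36, l++
l=4 r=5: |-5|>|2| out[2]=25, l++
l=5 r=5: |2|<=|2| out[1]=4, r--

r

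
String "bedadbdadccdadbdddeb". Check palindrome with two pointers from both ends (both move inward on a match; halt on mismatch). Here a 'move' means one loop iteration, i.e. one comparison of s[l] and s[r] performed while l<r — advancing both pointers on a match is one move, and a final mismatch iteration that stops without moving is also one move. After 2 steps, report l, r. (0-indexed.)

l=0 r=19: 'b'=='b', l++,r--
l=1 r=18: 'e'=='e', l++,r--

l=2, r=17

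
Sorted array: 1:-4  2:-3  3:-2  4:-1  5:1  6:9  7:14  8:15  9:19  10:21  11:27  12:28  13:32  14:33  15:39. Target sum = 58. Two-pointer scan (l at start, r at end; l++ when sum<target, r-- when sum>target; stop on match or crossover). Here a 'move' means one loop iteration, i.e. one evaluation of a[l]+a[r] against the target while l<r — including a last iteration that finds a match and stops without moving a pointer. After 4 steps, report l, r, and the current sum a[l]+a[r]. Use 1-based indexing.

l=1 r=15: -4+39=35 <58, l++
l=2 r=15: -3+39=36 <58, l++
l=3 r=15: -2+39=37 <58, l++
l=4 r=15: -1+39=38 <58, l++

l=5, r=15, sum=40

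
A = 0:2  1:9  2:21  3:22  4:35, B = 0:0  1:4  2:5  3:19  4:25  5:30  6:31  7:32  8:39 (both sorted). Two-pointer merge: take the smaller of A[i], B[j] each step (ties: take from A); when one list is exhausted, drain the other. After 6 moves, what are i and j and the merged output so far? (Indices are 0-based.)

i=2, j=4, merged so far=[0, 2, 4, 5, 9, 19]

i=0 j=0: A[i]=2>B[j]=0 take 0, j++
i=0 j=1: A[i]=2<=B[j]=4 take 2, i++
i=1 j=1: A[i]=9>B[j]=4 take 4, j++
i=1 j=2: A[i]=9>B[j]=5 take 5, j++
i=1 j=3: A[i]=9<=B[j]=19 take 9, i++
i=2 j=3: A[i]=21>B[j]=19 take 19, j++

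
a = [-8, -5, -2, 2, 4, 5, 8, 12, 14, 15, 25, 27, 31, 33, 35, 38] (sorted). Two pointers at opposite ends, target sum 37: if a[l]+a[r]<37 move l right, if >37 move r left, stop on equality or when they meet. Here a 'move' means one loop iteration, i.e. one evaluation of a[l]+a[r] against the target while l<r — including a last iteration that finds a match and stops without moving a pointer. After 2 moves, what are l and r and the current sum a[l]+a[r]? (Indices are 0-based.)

[0,15] -8+38=30 <37 → l++
[1,15] -5+38=33 <37 → l++

l=2, r=15, sum=36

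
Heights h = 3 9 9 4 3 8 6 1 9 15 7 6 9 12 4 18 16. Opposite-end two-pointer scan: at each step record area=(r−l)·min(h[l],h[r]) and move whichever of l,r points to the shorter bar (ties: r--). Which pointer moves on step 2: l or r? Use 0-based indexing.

[0,16] min(3,16)*16=48 best=48 * → l++
[1,16] min(9,16)*15=135 best=135 * → l++

l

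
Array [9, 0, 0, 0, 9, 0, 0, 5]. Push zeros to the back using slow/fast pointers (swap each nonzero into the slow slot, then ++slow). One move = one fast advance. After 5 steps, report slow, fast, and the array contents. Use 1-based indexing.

(s=1,f=1) a[fast]=9≠0 swap→a[1]=9 → slow++,fast++
(s=2,f=2) a[fast]=0 → fast++
(s=2,f=3) a[fast]=0 → fast++
(s=2,f=4) a[fast]=0 → fast++
(s=2,f=5) a[fast]=9≠0 swap→a[2]=9 → slow++,fast++

slow=3, fast=6, a=[9, 9, 0, 0, 0, 0, 0, 5]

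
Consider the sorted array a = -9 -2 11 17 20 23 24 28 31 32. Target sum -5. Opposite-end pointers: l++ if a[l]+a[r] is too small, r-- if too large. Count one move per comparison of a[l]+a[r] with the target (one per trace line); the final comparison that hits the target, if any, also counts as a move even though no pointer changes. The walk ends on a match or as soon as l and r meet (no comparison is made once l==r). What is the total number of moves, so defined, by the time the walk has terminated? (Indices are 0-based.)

9 moves

[0,9] -9+32=23 >-5 → r--
[0,8] -9+31=22 >-5 → r--
[0,7] -9+28=19 >-5 → r--
[0,6] -9+24=15 >-5 → r--
[0,5] -9+23=14 >-5 → r--
[0,4] -9+20=11 >-5 → r--
[0,3] -9+17=8 >-5 → r--
[0,2] -9+11=2 >-5 → r--
[0,1] -9+-2=-11 <-5 → l++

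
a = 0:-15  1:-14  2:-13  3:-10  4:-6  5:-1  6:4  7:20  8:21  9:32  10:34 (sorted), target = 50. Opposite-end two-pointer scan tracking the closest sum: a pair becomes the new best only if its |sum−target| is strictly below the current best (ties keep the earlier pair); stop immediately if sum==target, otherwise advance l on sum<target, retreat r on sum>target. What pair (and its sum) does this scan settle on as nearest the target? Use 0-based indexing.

l=0 r=10: -15+34=19 d=31 *, l++
l=1 r=10: -14+34=20 d=30 *, l++
l=2 r=10: -13+34=21 d=29 *, l++
l=3 r=10: -10+34=24 d=26 *, l++
l=4 r=10: -6+34=28 d=22 *, l++
l=5 r=10: -1+34=33 d=17 *, l++
l=6 r=10: 4+34=38 d=12 *, l++
l=7 r=10: 20+34=54 d=4 *, r--
l=7 r=9: 20+32=52 d=2 *, r--
l=7 r=8: 20+21=41 d=9, l++

pair (20, 32) with sum 52 (|Δ|=2)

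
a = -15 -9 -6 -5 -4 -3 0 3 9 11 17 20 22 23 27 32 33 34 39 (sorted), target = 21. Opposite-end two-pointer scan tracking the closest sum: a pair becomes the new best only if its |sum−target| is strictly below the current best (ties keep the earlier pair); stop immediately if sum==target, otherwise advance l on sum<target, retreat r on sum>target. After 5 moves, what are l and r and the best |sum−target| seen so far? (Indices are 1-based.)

[1,19] -15+39=24 d=3 * → r--
[1,18] -15+34=19 d=2 * → l++
[2,18] -9+34=25 d=4 → r--
[2,17] -9+33=24 d=3 → r--
[2,16] -9+32=23 d=2 → r--

l=2, r=15, best |Δ|=2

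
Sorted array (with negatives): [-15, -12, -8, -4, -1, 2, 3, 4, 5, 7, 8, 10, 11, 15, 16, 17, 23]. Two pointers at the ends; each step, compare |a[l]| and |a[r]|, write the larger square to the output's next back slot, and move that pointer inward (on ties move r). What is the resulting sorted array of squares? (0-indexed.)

l=0 r=16: |-15|<=|23| out[16]=529, r--
l=0 r=15: |-15|<=|17| out[15]=289, r--
l=0 r=14: |-15|<=|16| out[14]=256, r--
l=0 r=13: |-15|<=|15| out[13]=225, r--
l=0 r=12: |-15|>|11| out[12]=225, l++
l=1 r=12: |-12|>|11| out[11]=144, l++
l=2 r=12: |-8|<=|11| out[10]=121, r--
l=2 r=11: |-8|<=|10| out[9]=100, r--
l=2 r=10: |-8|<=|8| out[8]=64, r--
l=2 r=9: |-8|>|7| out[7]=64, l++
l=3 r=9: |-4|<=|7| out[6]=49, r--
l=3 r=8: |-4|<=|5| out[5]=25, r--
l=3 r=7: |-4|<=|4| out[4]=16, r--
l=3 r=6: |-4|>|3| out[3]=16, l++
l=4 r=6: |-1|<=|3| out[2]=9, r--
l=4 r=5: |-1|<=|2| out[1]=4, r--
l=4 r=4: |-1|<=|-1| out[0]=1, r--

[1, 4, 9, 16, 16, 25, 49, 64, 64, 100, 121, 144, 225, 225, 256, 289, 529]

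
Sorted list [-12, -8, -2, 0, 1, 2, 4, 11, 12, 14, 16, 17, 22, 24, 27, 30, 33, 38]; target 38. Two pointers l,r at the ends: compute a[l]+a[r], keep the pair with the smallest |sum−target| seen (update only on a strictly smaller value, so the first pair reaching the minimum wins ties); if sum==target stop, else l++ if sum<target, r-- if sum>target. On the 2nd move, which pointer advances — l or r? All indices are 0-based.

[0,17] -12+38=26 d=12 * → l++
[1,17] -8+38=30 d=8 * → l++

l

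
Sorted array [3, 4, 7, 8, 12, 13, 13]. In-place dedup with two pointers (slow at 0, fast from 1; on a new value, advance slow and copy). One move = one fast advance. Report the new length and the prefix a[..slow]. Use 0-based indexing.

length 6; prefix = [3, 4, 7, 8, 12, 13]

slow=0 fast=1: a[fast]=4≠a[slow]=3 write a[1]=4, slow++,fast++
slow=1 fast=2: a[fast]=7≠a[slow]=4 write a[2]=7, slow++,fast++
slow=2 fast=3: a[fast]=8≠a[slow]=7 write a[3]=8, slow++,fast++
slow=3 fast=4: a[fast]=12≠a[slow]=8 write a[4]=12, slow++,fast++
slow=4 fast=5: a[fast]=13≠a[slow]=12 write a[5]=13, slow++,fast++
slow=5 fast=6: a[fast]=13=a[slow] dup, fast++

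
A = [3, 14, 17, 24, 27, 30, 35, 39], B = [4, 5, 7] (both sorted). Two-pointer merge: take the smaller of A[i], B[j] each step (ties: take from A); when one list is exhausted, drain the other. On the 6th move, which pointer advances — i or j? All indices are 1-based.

i=1 j=1: A[i]=3<=B[j]=4 take 3, i++
i=2 j=1: A[i]=14>B[j]=4 take 4, j++
i=2 j=2: A[i]=14>B[j]=5 take 5, j++
i=2 j=3: A[i]=14>B[j]=7 take 7, j++
i=2 j=4: B done, take A[i]=14, i++
i=3 j=4: B done, take A[i]=17, i++

i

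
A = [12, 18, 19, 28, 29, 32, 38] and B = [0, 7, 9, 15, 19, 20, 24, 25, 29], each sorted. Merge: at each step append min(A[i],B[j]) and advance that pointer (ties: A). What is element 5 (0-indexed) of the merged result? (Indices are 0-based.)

i=0 j=0: A[i]=12>B[j]=0 take 0, j++
i=0 j=1: A[i]=12>B[j]=7 take 7, j++
i=0 j=2: A[i]=12>B[j]=9 take 9, j++
i=0 j=3: A[i]=12<=B[j]=15 take 12, i++
i=1 j=3: A[i]=18>B[j]=15 take 15, j++
i=1 j=4: A[i]=18<=B[j]=19 take 18, i++
i=2 j=4: A[i]=19<=B[j]=19 take 19, i++
i=3 j=4: A[i]=28>B[j]=19 take 19, j++
i=3 j=5: A[i]=28>B[j]=20 take 20, j++
i=3 j=6: A[i]=28>B[j]=24 take 24, j++
i=3 j=7: A[i]=28>B[j]=25 take 25, j++
i=3 j=8: A[i]=28<=B[j]=29 take 28, i++
i=4 j=8: A[i]=29<=B[j]=29 take 29, i++
i=5 j=8: A[i]=32>B[j]=29 take 29, j++
i=5 j=9: B done, take A[i]=32, i++
i=6 j=9: B done, take A[i]=38, i++

merged[5] = 18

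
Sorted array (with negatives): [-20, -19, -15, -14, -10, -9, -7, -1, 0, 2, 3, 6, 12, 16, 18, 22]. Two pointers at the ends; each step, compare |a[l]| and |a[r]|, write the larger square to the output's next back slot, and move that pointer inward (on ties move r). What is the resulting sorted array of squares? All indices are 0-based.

l=0 r=15: |-20|<=|22| out[15]=484, r--
l=0 r=14: |-20|>|18| out[14]=400, l++
l=1 r=14: |-19|>|18| out[13]=361, l++
l=2 r=14: |-15|<=|18| out[12]=324, r--
l=2 r=13: |-15|<=|16| out[11]=256, r--
l=2 r=12: |-15|>|12| out[10]=225, l++
l=3 r=12: |-14|>|12| out[9]=196, l++
l=4 r=12: |-10|<=|12| out[8]=144, r--
l=4 r=11: |-10|>|6| out[7]=100, l++
l=5 r=11: |-9|>|6| out[6]=81, l++
l=6 r=11: |-7|>|6| out[5]=49, l++
l=7 r=11: |-1|<=|6| out[4]=36, r--
l=7 r=10: |-1|<=|3| out[3]=9, r--
l=7 r=9: |-1|<=|2| out[2]=4, r--
l=7 r=8: |-1|>|0| out[1]=1, l++
l=8 r=8: |0|<=|0| out[0]=0, r--

[0, 1, 4, 9, 36, 49, 81, 100, 144, 196, 225, 256, 324, 361, 400, 484]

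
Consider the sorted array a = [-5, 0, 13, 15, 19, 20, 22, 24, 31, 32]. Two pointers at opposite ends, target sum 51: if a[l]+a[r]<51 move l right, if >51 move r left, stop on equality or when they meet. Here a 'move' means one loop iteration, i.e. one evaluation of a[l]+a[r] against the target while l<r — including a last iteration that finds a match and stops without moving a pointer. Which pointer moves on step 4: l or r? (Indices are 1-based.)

l=1 r=10: -5+32=27 <51, l++
l=2 r=10: 0+32=32 <51, l++
l=3 r=10: 13+32=45 <51, l++
l=4 r=10: 15+32=47 <51, l++

l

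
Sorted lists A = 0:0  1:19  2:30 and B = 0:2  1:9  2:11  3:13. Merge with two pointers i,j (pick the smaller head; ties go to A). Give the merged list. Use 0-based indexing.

[i=0,j=0] A[i]=0<=B[j]=2 take 0 → i++
[i=1,j=0] A[i]=19>B[j]=2 take 2 → j++
[i=1,j=1] A[i]=19>B[j]=9 take 9 → j++
[i=1,j=2] A[i]=19>B[j]=11 take 11 → j++
[i=1,j=3] A[i]=19>B[j]=13 take 13 → j++
[i=1,j=4] B done, take A[i]=19 → i++
[i=2,j=4] B done, take A[i]=30 → i++

[0, 2, 9, 11, 13, 19, 30]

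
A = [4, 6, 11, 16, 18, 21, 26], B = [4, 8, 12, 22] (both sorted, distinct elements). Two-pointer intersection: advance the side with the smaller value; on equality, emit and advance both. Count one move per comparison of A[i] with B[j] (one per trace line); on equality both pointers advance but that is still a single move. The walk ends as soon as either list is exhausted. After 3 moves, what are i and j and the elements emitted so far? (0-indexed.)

i=2, j=2, emitted=[4]

i=0 j=0: 4==4 emit, i++,j++
i=1 j=1: 6<8, i++
i=2 j=1: 11>8, j++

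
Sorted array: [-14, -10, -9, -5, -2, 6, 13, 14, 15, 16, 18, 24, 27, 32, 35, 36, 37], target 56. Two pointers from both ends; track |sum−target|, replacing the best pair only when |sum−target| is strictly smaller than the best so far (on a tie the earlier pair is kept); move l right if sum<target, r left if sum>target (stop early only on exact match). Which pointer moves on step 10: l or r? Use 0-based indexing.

[0,16] -14+37=23 d=33 * → l++
[1,16] -10+37=27 d=29 * → l++
[2,16] -9+37=28 d=28 * → l++
[3,16] -5+37=32 d=24 * → l++
[4,16] -2+37=35 d=21 * → l++
[5,16] 6+37=43 d=13 * → l++
[6,16] 13+37=50 d=6 * → l++
[7,16] 14+37=51 d=5 * → l++
[8,16] 15+37=52 d=4 * → l++
[9,16] 16+37=53 d=3 * → l++

l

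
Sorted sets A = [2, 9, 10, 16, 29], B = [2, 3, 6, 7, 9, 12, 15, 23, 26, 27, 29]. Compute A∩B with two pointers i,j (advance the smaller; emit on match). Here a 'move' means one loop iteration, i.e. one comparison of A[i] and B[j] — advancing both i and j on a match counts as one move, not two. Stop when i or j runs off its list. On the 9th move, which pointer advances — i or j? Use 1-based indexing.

[i=1,j=1] 2==2 emit → i++,j++
[i=2,j=2] 9>3 → j++
[i=2,j=3] 9>6 → j++
[i=2,j=4] 9>7 → j++
[i=2,j=5] 9==9 emit → i++,j++
[i=3,j=6] 10<12 → i++
[i=4,j=6] 16>12 → j++
[i=4,j=7] 16>15 → j++
[i=4,j=8] 16<23 → i++

i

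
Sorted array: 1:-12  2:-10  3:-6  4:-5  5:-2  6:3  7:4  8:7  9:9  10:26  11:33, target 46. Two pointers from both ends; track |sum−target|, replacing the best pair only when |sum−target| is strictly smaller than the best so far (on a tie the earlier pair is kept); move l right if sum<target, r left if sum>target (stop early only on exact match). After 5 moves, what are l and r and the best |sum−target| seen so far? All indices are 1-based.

l=1 r=11: -12+33=21 d=25 *, l++
l=2 r=11: -10+33=23 d=23 *, l++
l=3 r=11: -6+33=27 d=19 *, l++
l=4 r=11: -5+33=28 d=18 *, l++
l=5 r=11: -2+33=31 d=15 *, l++

l=6, r=11, best |Δ|=15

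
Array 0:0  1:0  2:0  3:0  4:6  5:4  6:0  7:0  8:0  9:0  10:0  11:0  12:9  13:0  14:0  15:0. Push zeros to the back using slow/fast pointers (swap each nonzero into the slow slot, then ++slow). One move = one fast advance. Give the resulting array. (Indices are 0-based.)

[6, 4, 9, 0, 0, 0, 0, 0, 0, 0, 0, 0, 0, 0, 0, 0]

slow=0 fast=0: a[fast]=0, fast++
slow=0 fast=1: a[fast]=0, fast++
slow=0 fast=2: a[fast]=0, fast++
slow=0 fast=3: a[fast]=0, fast++
slow=0 fast=4: a[fast]=6≠0 swap→a[0]=6, slow++,fast++
slow=1 fast=5: a[fast]=4≠0 swap→a[1]=4, slow++,fast++
slow=2 fast=6: a[fast]=0, fast++
slow=2 fast=7: a[fast]=0, fast++
slow=2 fast=8: a[fast]=0, fast++
slow=2 fast=9: a[fast]=0, fast++
slow=2 fast=10: a[fast]=0, fast++
slow=2 fast=11: a[fast]=0, fast++
slow=2 fast=12: a[fast]=9≠0 swap→a[2]=9, slow++,fast++
slow=3 fast=13: a[fast]=0, fast++
slow=3 fast=14: a[fast]=0, fast++
slow=3 fast=15: a[fast]=0, fast++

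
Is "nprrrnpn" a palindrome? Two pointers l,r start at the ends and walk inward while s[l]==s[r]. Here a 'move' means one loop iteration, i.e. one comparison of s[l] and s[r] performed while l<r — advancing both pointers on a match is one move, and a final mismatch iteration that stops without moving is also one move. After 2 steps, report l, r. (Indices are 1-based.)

l=3, r=6

[1,8] 'n'=='n' → l++,r--
[2,7] 'p'=='p' → l++,r--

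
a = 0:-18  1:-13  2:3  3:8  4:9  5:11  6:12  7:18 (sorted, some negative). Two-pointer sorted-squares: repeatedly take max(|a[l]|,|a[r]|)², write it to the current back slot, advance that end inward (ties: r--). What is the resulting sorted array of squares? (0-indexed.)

[9, 64, 81, 121, 144, 169, 324, 324]

l=0 r=7: |-18|<=|18| out[7]=324, r--
l=0 r=6: |-18|>|12| out[6]=324, l++
l=1 r=6: |-13|>|12| out[5]=169, l++
l=2 r=6: |3|<=|12| out[4]=144, r--
l=2 r=5: |3|<=|11| out[3]=121, r--
l=2 r=4: |3|<=|9| out[2]=81, r--
l=2 r=3: |3|<=|8| out[1]=64, r--
l=2 r=2: |3|<=|3| out[0]=9, r--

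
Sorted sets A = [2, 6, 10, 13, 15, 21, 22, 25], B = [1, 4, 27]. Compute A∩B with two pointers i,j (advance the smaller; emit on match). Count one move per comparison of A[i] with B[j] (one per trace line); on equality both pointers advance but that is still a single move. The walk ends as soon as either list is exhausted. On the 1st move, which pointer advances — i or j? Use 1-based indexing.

[i=1,j=1] 2>1 → j++

j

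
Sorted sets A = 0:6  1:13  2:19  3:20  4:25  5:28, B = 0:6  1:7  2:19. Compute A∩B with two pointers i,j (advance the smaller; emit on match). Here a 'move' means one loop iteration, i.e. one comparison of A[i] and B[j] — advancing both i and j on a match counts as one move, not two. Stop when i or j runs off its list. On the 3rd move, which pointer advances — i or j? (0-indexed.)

i

[i=0,j=0] 6==6 emit → i++,j++
[i=1,j=1] 13>7 → j++
[i=1,j=2] 13<19 → i++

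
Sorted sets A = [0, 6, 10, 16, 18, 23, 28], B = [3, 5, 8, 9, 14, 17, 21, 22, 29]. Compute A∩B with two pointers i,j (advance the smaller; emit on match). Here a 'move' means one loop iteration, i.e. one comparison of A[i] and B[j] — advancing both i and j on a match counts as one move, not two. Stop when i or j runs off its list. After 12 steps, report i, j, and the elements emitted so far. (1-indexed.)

[i=1,j=1] 0<3 → i++
[i=2,j=1] 6>3 → j++
[i=2,j=2] 6>5 → j++
[i=2,j=3] 6<8 → i++
[i=3,j=3] 10>8 → j++
[i=3,j=4] 10>9 → j++
[i=3,j=5] 10<14 → i++
[i=4,j=5] 16>14 → j++
[i=4,j=6] 16<17 → i++
[i=5,j=6] 18>17 → j++
[i=5,j=7] 18<21 → i++
[i=6,j=7] 23>21 → j++

i=6, j=8, emitted=[]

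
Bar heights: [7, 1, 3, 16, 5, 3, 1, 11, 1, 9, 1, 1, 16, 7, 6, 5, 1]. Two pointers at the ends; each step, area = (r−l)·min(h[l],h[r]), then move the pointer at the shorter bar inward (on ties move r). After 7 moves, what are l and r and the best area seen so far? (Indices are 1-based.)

l=4, r=13, best area=91

[1,17] min(7,1)*16=16 best=16 * → r--
[1,16] min(7,5)*15=75 best=75 * → r--
[1,15] min(7,6)*14=84 best=84 * → r--
[1,14] min(7,7)*13=91 best=91 * → r--
[1,13] min(7,16)*12=84 best=91 → l++
[2,13] min(1,16)*11=11 best=91 → l++
[3,13] min(3,16)*10=30 best=91 → l++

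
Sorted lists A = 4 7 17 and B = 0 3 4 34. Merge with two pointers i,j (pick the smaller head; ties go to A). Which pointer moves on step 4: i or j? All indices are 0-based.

j

[i=0,j=0] A[i]=4>B[j]=0 take 0 → j++
[i=0,j=1] A[i]=4>B[j]=3 take 3 → j++
[i=0,j=2] A[i]=4<=B[j]=4 take 4 → i++
[i=1,j=2] A[i]=7>B[j]=4 take 4 → j++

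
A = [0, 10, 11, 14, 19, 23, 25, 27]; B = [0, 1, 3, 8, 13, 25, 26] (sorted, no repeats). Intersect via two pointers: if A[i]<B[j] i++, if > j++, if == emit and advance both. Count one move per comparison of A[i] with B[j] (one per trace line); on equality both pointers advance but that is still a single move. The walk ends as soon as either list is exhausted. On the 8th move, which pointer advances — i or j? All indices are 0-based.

i=0 j=0: 0==0 emit, i++,j++
i=1 j=1: 10>1, j++
i=1 j=2: 10>3, j++
i=1 j=3: 10>8, j++
i=1 j=4: 10<13, i++
i=2 j=4: 11<13, i++
i=3 j=4: 14>13, j++
i=3 j=5: 14<25, i++

i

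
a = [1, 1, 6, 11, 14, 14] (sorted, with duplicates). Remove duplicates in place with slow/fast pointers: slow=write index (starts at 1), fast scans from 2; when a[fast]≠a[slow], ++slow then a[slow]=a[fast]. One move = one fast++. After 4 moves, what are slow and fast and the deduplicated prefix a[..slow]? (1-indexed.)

slow=4, fast=6, prefix=[1, 6, 11, 14]

slow=1 fast=2: a[fast]=1=a[slow] dup, fast++
slow=1 fast=3: a[fast]=6≠a[slow]=1 write a[2]=6, slow++,fast++
slow=2 fast=4: a[fast]=11≠a[slow]=6 write a[3]=11, slow++,fast++
slow=3 fast=5: a[fast]=14≠a[slow]=11 write a[4]=14, slow++,fast++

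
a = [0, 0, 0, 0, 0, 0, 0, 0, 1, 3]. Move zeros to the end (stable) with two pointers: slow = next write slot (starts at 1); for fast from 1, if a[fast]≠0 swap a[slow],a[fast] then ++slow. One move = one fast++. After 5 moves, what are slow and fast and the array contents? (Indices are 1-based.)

slow=1, fast=6, a=[0, 0, 0, 0, 0, 0, 0, 0, 1, 3]

slow=1 fast=1: a[fast]=0, fast++
slow=1 fast=2: a[fast]=0, fast++
slow=1 fast=3: a[fast]=0, fast++
slow=1 fast=4: a[fast]=0, fast++
slow=1 fast=5: a[fast]=0, fast++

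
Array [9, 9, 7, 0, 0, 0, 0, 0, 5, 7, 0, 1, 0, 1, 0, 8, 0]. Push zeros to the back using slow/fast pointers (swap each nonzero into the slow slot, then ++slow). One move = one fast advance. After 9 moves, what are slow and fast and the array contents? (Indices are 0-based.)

slow=0 fast=0: a[fast]=9≠0 swap→a[0]=9, slow++,fast++
slow=1 fast=1: a[fast]=9≠0 swap→a[1]=9, slow++,fast++
slow=2 fast=2: a[fast]=7≠0 swap→a[2]=7, slow++,fast++
slow=3 fast=3: a[fast]=0, fast++
slow=3 fast=4: a[fast]=0, fast++
slow=3 fast=5: a[fast]=0, fast++
slow=3 fast=6: a[fast]=0, fast++
slow=3 fast=7: a[fast]=0, fast++
slow=3 fast=8: a[fast]=5≠0 swap→a[3]=5, slow++,fast++

slow=4, fast=9, a=[9, 9, 7, 5, 0, 0, 0, 0, 0, 7, 0, 1, 0, 1, 0, 8, 0]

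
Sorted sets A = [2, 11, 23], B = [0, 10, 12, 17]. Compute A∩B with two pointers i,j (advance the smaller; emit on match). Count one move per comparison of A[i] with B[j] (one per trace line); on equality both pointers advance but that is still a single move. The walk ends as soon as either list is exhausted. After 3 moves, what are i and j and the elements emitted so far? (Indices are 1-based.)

i=2, j=3, emitted=[]

i=1 j=1: 2>0, j++
i=1 j=2: 2<10, i++
i=2 j=2: 11>10, j++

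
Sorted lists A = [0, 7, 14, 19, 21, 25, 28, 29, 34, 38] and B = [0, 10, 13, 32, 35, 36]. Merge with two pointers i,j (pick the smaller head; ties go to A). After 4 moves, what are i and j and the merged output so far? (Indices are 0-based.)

i=2, j=2, merged so far=[0, 0, 7, 10]

i=0 j=0: A[i]=0<=B[j]=0 take 0, i++
i=1 j=0: A[i]=7>B[j]=0 take 0, j++
i=1 j=1: A[i]=7<=B[j]=10 take 7, i++
i=2 j=1: A[i]=14>B[j]=10 take 10, j++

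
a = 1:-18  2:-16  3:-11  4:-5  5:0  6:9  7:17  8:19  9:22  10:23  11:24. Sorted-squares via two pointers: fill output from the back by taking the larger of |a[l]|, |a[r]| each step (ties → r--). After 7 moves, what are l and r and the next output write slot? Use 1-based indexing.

[1,11] |-18|<=|24| out[11]=576 → r--
[1,10] |-18|<=|23| out[10]=529 → r--
[1,9] |-18|<=|22| out[9]=484 → r--
[1,8] |-18|<=|19| out[8]=361 → r--
[1,7] |-18|>|17| out[7]=324 → l++
[2,7] |-16|<=|17| out[6]=289 → r--
[2,6] |-16|>|9| out[5]=256 → l++

l=3, r=6, next write slot=4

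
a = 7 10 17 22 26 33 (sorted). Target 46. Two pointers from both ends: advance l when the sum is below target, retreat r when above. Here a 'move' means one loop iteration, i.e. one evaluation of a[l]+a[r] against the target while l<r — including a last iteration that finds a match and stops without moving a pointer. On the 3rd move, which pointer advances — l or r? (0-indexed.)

r

l=0 r=5: 7+33=40 <46, l++
l=1 r=5: 10+33=43 <46, l++
l=2 r=5: 17+33=50 >46, r--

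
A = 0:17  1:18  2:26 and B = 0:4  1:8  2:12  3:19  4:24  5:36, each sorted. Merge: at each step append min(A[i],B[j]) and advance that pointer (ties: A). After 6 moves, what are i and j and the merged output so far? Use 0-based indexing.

i=0 j=0: A[i]=17>B[j]=4 take 4, j++
i=0 j=1: A[i]=17>B[j]=8 take 8, j++
i=0 j=2: A[i]=17>B[j]=12 take 12, j++
i=0 j=3: A[i]=17<=B[j]=19 take 17, i++
i=1 j=3: A[i]=18<=B[j]=19 take 18, i++
i=2 j=3: A[i]=26>B[j]=19 take 19, j++

i=2, j=4, merged so far=[4, 8, 12, 17, 18, 19]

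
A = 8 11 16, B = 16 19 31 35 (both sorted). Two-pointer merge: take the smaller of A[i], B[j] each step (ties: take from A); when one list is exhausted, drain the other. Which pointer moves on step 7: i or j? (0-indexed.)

i=0 j=0: A[i]=8<=B[j]=16 take 8, i++
i=1 j=0: A[i]=11<=B[j]=16 take 11, i++
i=2 j=0: A[i]=16<=B[j]=16 take 16, i++
i=3 j=0: A done, take B[j]=16, j++
i=3 j=1: A done, take B[j]=19, j++
i=3 j=2: A done, take B[j]=31, j++
i=3 j=3: A done, take B[j]=35, j++

j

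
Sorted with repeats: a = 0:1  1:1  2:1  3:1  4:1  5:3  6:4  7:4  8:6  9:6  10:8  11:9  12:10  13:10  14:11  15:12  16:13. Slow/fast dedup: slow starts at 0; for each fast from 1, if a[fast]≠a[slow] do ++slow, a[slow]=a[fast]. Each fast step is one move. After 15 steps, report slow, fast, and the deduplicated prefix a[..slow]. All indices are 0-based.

(s=0,f=1) a[fast]=1=a[slow] dup → fast++
(s=0,f=2) a[fast]=1=a[slow] dup → fast++
(s=0,f=3) a[fast]=1=a[slow] dup → fast++
(s=0,f=4) a[fast]=1=a[slow] dup → fast++
(s=0,f=5) a[fast]=3≠a[slow]=1 write a[1]=3 → slow++,fast++
(s=1,f=6) a[fast]=4≠a[slow]=3 write a[2]=4 → slow++,fast++
(s=2,f=7) a[fast]=4=a[slow] dup → fast++
(s=2,f=8) a[fast]=6≠a[slow]=4 write a[3]=6 → slow++,fast++
(s=3,f=9) a[fast]=6=a[slow] dup → fast++
(s=3,f=10) a[fast]=8≠a[slow]=6 write a[4]=8 → slow++,fast++
(s=4,f=11) a[fast]=9≠a[slow]=8 write a[5]=9 → slow++,fast++
(s=5,f=12) a[fast]=10≠a[slow]=9 write a[6]=10 → slow++,fast++
(s=6,f=13) a[fast]=10=a[slow] dup → fast++
(s=6,f=14) a[fast]=11≠a[slow]=10 write a[7]=11 → slow++,fast++
(s=7,f=15) a[fast]=12≠a[slow]=11 write a[8]=12 → slow++,fast++

slow=8, fast=16, prefix=[1, 3, 4, 6, 8, 9, 10, 11, 12]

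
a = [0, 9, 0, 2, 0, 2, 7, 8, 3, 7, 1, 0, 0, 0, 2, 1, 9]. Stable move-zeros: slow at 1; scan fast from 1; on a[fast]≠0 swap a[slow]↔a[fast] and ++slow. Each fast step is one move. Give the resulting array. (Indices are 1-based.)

[9, 2, 2, 7, 8, 3, 7, 1, 2, 1, 9, 0, 0, 0, 0, 0, 0]

slow=1 fast=1: a[fast]=0, fast++
slow=1 fast=2: a[fast]=9≠0 swap→a[1]=9, slow++,fast++
slow=2 fast=3: a[fast]=0, fast++
slow=2 fast=4: a[fast]=2≠0 swap→a[2]=2, slow++,fast++
slow=3 fast=5: a[fast]=0, fast++
slow=3 fast=6: a[fast]=2≠0 swap→a[3]=2, slow++,fast++
slow=4 fast=7: a[fast]=7≠0 swap→a[4]=7, slow++,fast++
slow=5 fast=8: a[fast]=8≠0 swap→a[5]=8, slow++,fast++
slow=6 fast=9: a[fast]=3≠0 swap→a[6]=3, slow++,fast++
slow=7 fast=10: a[fast]=7≠0 swap→a[7]=7, slow++,fast++
slow=8 fast=11: a[fast]=1≠0 swap→a[8]=1, slow++,fast++
slow=9 fast=12: a[fast]=0, fast++
slow=9 fast=13: a[fast]=0, fast++
slow=9 fast=14: a[fast]=0, fast++
slow=9 fast=15: a[fast]=2≠0 swap→a[9]=2, slow++,fast++
slow=10 fast=16: a[fast]=1≠0 swap→a[10]=1, slow++,fast++
slow=11 fast=17: a[fast]=9≠0 swap→a[11]=9, slow++,fast++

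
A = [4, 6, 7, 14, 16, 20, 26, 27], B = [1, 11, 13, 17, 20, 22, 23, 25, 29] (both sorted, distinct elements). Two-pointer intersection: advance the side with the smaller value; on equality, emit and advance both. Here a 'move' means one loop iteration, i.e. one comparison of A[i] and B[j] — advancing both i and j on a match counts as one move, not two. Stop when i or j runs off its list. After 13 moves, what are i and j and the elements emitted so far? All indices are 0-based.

i=0 j=0: 4>1, j++
i=0 j=1: 4<11, i++
i=1 j=1: 6<11, i++
i=2 j=1: 7<11, i++
i=3 j=1: 14>11, j++
i=3 j=2: 14>13, j++
i=3 j=3: 14<17, i++
i=4 j=3: 16<17, i++
i=5 j=3: 20>17, j++
i=5 j=4: 20==20 emit, i++,j++
i=6 j=5: 26>22, j++
i=6 j=6: 26>23, j++
i=6 j=7: 26>25, j++

i=6, j=8, emitted=[20]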